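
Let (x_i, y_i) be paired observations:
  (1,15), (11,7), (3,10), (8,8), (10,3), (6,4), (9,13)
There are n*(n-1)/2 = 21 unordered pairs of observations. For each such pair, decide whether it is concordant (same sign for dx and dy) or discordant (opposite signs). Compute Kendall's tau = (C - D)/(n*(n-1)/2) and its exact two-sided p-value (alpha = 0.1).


Step 1: Enumerate the 21 unordered pairs (i,j) with i<j and classify each by sign(x_j-x_i) * sign(y_j-y_i).
  (1,2):dx=+10,dy=-8->D; (1,3):dx=+2,dy=-5->D; (1,4):dx=+7,dy=-7->D; (1,5):dx=+9,dy=-12->D
  (1,6):dx=+5,dy=-11->D; (1,7):dx=+8,dy=-2->D; (2,3):dx=-8,dy=+3->D; (2,4):dx=-3,dy=+1->D
  (2,5):dx=-1,dy=-4->C; (2,6):dx=-5,dy=-3->C; (2,7):dx=-2,dy=+6->D; (3,4):dx=+5,dy=-2->D
  (3,5):dx=+7,dy=-7->D; (3,6):dx=+3,dy=-6->D; (3,7):dx=+6,dy=+3->C; (4,5):dx=+2,dy=-5->D
  (4,6):dx=-2,dy=-4->C; (4,7):dx=+1,dy=+5->C; (5,6):dx=-4,dy=+1->D; (5,7):dx=-1,dy=+10->D
  (6,7):dx=+3,dy=+9->C
Step 2: C = 6, D = 15, total pairs = 21.
Step 3: tau = (C - D)/(n(n-1)/2) = (6 - 15)/21 = -0.428571.
Step 4: Exact two-sided p-value (enumerate n! = 5040 permutations of y under H0): p = 0.238889.
Step 5: alpha = 0.1. fail to reject H0.

tau_b = -0.4286 (C=6, D=15), p = 0.238889, fail to reject H0.


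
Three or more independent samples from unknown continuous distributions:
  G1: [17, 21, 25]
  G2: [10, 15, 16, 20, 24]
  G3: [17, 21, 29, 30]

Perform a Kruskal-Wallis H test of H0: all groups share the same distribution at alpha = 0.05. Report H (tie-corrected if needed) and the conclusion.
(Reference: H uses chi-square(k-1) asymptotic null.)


Step 1: Combine all N = 12 observations and assign midranks.
sorted (value, group, rank): (10,G2,1), (15,G2,2), (16,G2,3), (17,G1,4.5), (17,G3,4.5), (20,G2,6), (21,G1,7.5), (21,G3,7.5), (24,G2,9), (25,G1,10), (29,G3,11), (30,G3,12)
Step 2: Sum ranks within each group.
R_1 = 22 (n_1 = 3)
R_2 = 21 (n_2 = 5)
R_3 = 35 (n_3 = 4)
Step 3: H = 12/(N(N+1)) * sum(R_i^2/n_i) - 3(N+1)
     = 12/(12*13) * (22^2/3 + 21^2/5 + 35^2/4) - 3*13
     = 0.076923 * 555.783 - 39
     = 3.752564.
Step 4: Ties present; correction factor C = 1 - 12/(12^3 - 12) = 0.993007. Corrected H = 3.752564 / 0.993007 = 3.778991.
Step 5: Under H0, H ~ chi^2(2); p-value = 0.151148.
Step 6: alpha = 0.05. fail to reject H0.

H = 3.7790, df = 2, p = 0.151148, fail to reject H0.


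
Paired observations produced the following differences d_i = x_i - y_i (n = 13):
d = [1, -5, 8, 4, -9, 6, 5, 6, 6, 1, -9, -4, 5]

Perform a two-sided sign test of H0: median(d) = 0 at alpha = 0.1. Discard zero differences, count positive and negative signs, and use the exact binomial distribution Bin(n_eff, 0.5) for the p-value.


Step 1: Discard zero differences. Original n = 13; n_eff = number of nonzero differences = 13.
Nonzero differences (with sign): +1, -5, +8, +4, -9, +6, +5, +6, +6, +1, -9, -4, +5
Step 2: Count signs: positive = 9, negative = 4.
Step 3: Under H0: P(positive) = 0.5, so the number of positives S ~ Bin(13, 0.5).
Step 4: Two-sided exact p-value = sum of Bin(13,0.5) probabilities at or below the observed probability = 0.266846.
Step 5: alpha = 0.1. fail to reject H0.

n_eff = 13, pos = 9, neg = 4, p = 0.266846, fail to reject H0.


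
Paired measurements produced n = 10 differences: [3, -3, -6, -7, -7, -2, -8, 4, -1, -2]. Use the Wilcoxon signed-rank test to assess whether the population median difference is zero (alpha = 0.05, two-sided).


Step 1: Drop any zero differences (none here) and take |d_i|.
|d| = [3, 3, 6, 7, 7, 2, 8, 4, 1, 2]
Step 2: Midrank |d_i| (ties get averaged ranks).
ranks: |3|->4.5, |3|->4.5, |6|->7, |7|->8.5, |7|->8.5, |2|->2.5, |8|->10, |4|->6, |1|->1, |2|->2.5
Step 3: Attach original signs; sum ranks with positive sign and with negative sign.
W+ = 4.5 + 6 = 10.5
W- = 4.5 + 7 + 8.5 + 8.5 + 2.5 + 10 + 1 + 2.5 = 44.5
(Check: W+ + W- = 55 should equal n(n+1)/2 = 55.)
Step 4: Test statistic W = min(W+, W-) = 10.5.
Step 5: Ties in |d|, so use the tie-corrected normal approximation.
        E[W] = n(n+1)/4 = 10*11/4 = 27.5.
        Tie groups: |d|=2 (t=2), |d|=3 (t=2), |d|=7 (t=2); sum(t^3 - t) = 18.
        Var[W] = n(n+1)(2n+1)/24 - sum(t^3-t)/48 = 2310/24 - 18/48 = 95.875.
        z = (W - E[W]) / sqrt(Var[W]) = (10.5 - 27.5) / 9.7916 = -1.7362.
        Two-sided p = 2*Phi(z) = 0.082531.
Step 6: alpha = 0.05. fail to reject H0.

W+ = 10.5, W- = 44.5, W = min = 10.5, p = 0.082531, fail to reject H0.


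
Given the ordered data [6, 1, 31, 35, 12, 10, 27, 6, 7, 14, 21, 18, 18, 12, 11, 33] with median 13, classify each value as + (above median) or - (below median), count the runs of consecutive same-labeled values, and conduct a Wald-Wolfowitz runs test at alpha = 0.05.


Step 1: Compute median = 13; label A = above, B = below.
Labels in order: BBAABBABBAAAABBA  (n_A = 8, n_B = 8)
Step 2: Count runs R = 8.
Step 3: Under H0 (random ordering), E[R] = 2*n_A*n_B/(n_A+n_B) + 1 = 2*8*8/16 + 1 = 9.0000.
        Var[R] = 2*n_A*n_B*(2*n_A*n_B - n_A - n_B) / ((n_A+n_B)^2 * (n_A+n_B-1)) = 14336/3840 = 3.7333.
        SD[R] = 1.9322.
Step 4: Continuity-corrected z = (R + 0.5 - E[R]) / SD[R] = (8 + 0.5 - 9.0000) / 1.9322 = -0.2588.
Step 5: Two-sided p-value via normal approximation = 2*(1 - Phi(|z|)) = 0.795809.
Step 6: alpha = 0.05. fail to reject H0.

R = 8, z = -0.2588, p = 0.795809, fail to reject H0.


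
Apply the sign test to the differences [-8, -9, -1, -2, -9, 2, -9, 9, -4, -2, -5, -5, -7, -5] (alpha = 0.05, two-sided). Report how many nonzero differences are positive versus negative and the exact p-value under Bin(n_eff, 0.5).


Step 1: Discard zero differences. Original n = 14; n_eff = number of nonzero differences = 14.
Nonzero differences (with sign): -8, -9, -1, -2, -9, +2, -9, +9, -4, -2, -5, -5, -7, -5
Step 2: Count signs: positive = 2, negative = 12.
Step 3: Under H0: P(positive) = 0.5, so the number of positives S ~ Bin(14, 0.5).
Step 4: Two-sided exact p-value = sum of Bin(14,0.5) probabilities at or below the observed probability = 0.012939.
Step 5: alpha = 0.05. reject H0.

n_eff = 14, pos = 2, neg = 12, p = 0.012939, reject H0.


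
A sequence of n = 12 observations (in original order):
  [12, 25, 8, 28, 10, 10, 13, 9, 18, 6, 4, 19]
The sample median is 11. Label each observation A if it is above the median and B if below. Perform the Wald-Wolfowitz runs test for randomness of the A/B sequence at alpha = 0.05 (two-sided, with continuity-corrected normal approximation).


Step 1: Compute median = 11; label A = above, B = below.
Labels in order: AABABBABABBA  (n_A = 6, n_B = 6)
Step 2: Count runs R = 9.
Step 3: Under H0 (random ordering), E[R] = 2*n_A*n_B/(n_A+n_B) + 1 = 2*6*6/12 + 1 = 7.0000.
        Var[R] = 2*n_A*n_B*(2*n_A*n_B - n_A - n_B) / ((n_A+n_B)^2 * (n_A+n_B-1)) = 4320/1584 = 2.7273.
        SD[R] = 1.6514.
Step 4: Continuity-corrected z = (R - 0.5 - E[R]) / SD[R] = (9 - 0.5 - 7.0000) / 1.6514 = 0.9083.
Step 5: Two-sided p-value via normal approximation = 2*(1 - Phi(|z|)) = 0.363722.
Step 6: alpha = 0.05. fail to reject H0.

R = 9, z = 0.9083, p = 0.363722, fail to reject H0.


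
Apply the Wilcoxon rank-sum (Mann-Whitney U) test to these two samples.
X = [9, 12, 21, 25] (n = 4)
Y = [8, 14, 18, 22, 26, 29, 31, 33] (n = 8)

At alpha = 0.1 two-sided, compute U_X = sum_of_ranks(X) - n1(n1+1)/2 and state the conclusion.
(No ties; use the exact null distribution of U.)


Step 1: Combine and sort all 12 observations; assign midranks.
sorted (value, group): (8,Y), (9,X), (12,X), (14,Y), (18,Y), (21,X), (22,Y), (25,X), (26,Y), (29,Y), (31,Y), (33,Y)
ranks: 8->1, 9->2, 12->3, 14->4, 18->5, 21->6, 22->7, 25->8, 26->9, 29->10, 31->11, 33->12
Step 2: Rank sum for X: R1 = 2 + 3 + 6 + 8 = 19.
Step 3: U_X = R1 - n1(n1+1)/2 = 19 - 4*5/2 = 19 - 10 = 9.
       U_Y = n1*n2 - U_X = 32 - 9 = 23.
Step 4: No ties, so the exact null distribution of U (based on enumerating the C(12,4) = 495 equally likely rank assignments) gives the two-sided p-value.
Step 5: p-value = 0.282828; compare to alpha = 0.1. fail to reject H0.

U_X = 9, p = 0.282828, fail to reject H0 at alpha = 0.1.


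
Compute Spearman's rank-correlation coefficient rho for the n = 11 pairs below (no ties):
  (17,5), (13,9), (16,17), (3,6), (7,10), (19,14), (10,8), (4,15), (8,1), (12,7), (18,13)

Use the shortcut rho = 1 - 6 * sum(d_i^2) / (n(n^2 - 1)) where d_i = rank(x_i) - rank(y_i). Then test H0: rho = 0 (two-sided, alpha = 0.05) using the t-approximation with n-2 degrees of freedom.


Step 1: Rank x and y separately (midranks; no ties here).
rank(x): 17->9, 13->7, 16->8, 3->1, 7->3, 19->11, 10->5, 4->2, 8->4, 12->6, 18->10
rank(y): 5->2, 9->6, 17->11, 6->3, 10->7, 14->9, 8->5, 15->10, 1->1, 7->4, 13->8
Step 2: d_i = R_x(i) - R_y(i); compute d_i^2.
  (9-2)^2=49, (7-6)^2=1, (8-11)^2=9, (1-3)^2=4, (3-7)^2=16, (11-9)^2=4, (5-5)^2=0, (2-10)^2=64, (4-1)^2=9, (6-4)^2=4, (10-8)^2=4
sum(d^2) = 164.
Step 3: rho = 1 - 6*164 / (11*(11^2 - 1)) = 1 - 984/1320 = 0.254545.
Step 4: Under H0, t = rho * sqrt((n-2)/(1-rho^2)) = 0.7896 ~ t(9).
Step 5: Two-sided p-value from the t-distribution with 9 df = 0.450037.
Step 6: alpha = 0.05. fail to reject H0.

rho = 0.2545, p = 0.450037, fail to reject H0 at alpha = 0.05.


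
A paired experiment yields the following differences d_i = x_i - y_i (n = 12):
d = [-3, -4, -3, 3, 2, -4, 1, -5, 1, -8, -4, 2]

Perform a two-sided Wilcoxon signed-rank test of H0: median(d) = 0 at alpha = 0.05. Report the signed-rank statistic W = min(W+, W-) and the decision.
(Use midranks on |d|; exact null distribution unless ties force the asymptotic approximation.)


Step 1: Drop any zero differences (none here) and take |d_i|.
|d| = [3, 4, 3, 3, 2, 4, 1, 5, 1, 8, 4, 2]
Step 2: Midrank |d_i| (ties get averaged ranks).
ranks: |3|->6, |4|->9, |3|->6, |3|->6, |2|->3.5, |4|->9, |1|->1.5, |5|->11, |1|->1.5, |8|->12, |4|->9, |2|->3.5
Step 3: Attach original signs; sum ranks with positive sign and with negative sign.
W+ = 6 + 3.5 + 1.5 + 1.5 + 3.5 = 16
W- = 6 + 9 + 6 + 9 + 11 + 12 + 9 = 62
(Check: W+ + W- = 78 should equal n(n+1)/2 = 78.)
Step 4: Test statistic W = min(W+, W-) = 16.
Step 5: Ties in |d|, so use the tie-corrected normal approximation.
        E[W] = n(n+1)/4 = 12*13/4 = 39.
        Tie groups: |d|=1 (t=2), |d|=2 (t=2), |d|=3 (t=3), |d|=4 (t=3); sum(t^3 - t) = 60.
        Var[W] = n(n+1)(2n+1)/24 - sum(t^3-t)/48 = 3900/24 - 60/48 = 161.25.
        z = (W - E[W]) / sqrt(Var[W]) = (16 - 39) / 12.6984 = -1.8112.
        Two-sided p = 2*Phi(z) = 0.070102.
Step 6: alpha = 0.05. fail to reject H0.

W+ = 16, W- = 62, W = min = 16, p = 0.070102, fail to reject H0.


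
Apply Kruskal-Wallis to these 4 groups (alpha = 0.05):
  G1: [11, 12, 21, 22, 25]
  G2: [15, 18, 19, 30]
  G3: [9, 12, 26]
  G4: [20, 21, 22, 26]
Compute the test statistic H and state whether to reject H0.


Step 1: Combine all N = 16 observations and assign midranks.
sorted (value, group, rank): (9,G3,1), (11,G1,2), (12,G1,3.5), (12,G3,3.5), (15,G2,5), (18,G2,6), (19,G2,7), (20,G4,8), (21,G1,9.5), (21,G4,9.5), (22,G1,11.5), (22,G4,11.5), (25,G1,13), (26,G3,14.5), (26,G4,14.5), (30,G2,16)
Step 2: Sum ranks within each group.
R_1 = 39.5 (n_1 = 5)
R_2 = 34 (n_2 = 4)
R_3 = 19 (n_3 = 3)
R_4 = 43.5 (n_4 = 4)
Step 3: H = 12/(N(N+1)) * sum(R_i^2/n_i) - 3(N+1)
     = 12/(16*17) * (39.5^2/5 + 34^2/4 + 19^2/3 + 43.5^2/4) - 3*17
     = 0.044118 * 1194.45 - 51
     = 1.696140.
Step 4: Ties present; correction factor C = 1 - 24/(16^3 - 16) = 0.994118. Corrected H = 1.696140 / 0.994118 = 1.706176.
Step 5: Under H0, H ~ chi^2(3); p-value = 0.635562.
Step 6: alpha = 0.05. fail to reject H0.

H = 1.7062, df = 3, p = 0.635562, fail to reject H0.


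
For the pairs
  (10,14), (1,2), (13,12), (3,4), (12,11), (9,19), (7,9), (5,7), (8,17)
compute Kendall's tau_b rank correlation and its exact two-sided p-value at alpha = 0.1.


Step 1: Enumerate the 36 unordered pairs (i,j) with i<j and classify each by sign(x_j-x_i) * sign(y_j-y_i).
  (1,2):dx=-9,dy=-12->C; (1,3):dx=+3,dy=-2->D; (1,4):dx=-7,dy=-10->C; (1,5):dx=+2,dy=-3->D
  (1,6):dx=-1,dy=+5->D; (1,7):dx=-3,dy=-5->C; (1,8):dx=-5,dy=-7->C; (1,9):dx=-2,dy=+3->D
  (2,3):dx=+12,dy=+10->C; (2,4):dx=+2,dy=+2->C; (2,5):dx=+11,dy=+9->C; (2,6):dx=+8,dy=+17->C
  (2,7):dx=+6,dy=+7->C; (2,8):dx=+4,dy=+5->C; (2,9):dx=+7,dy=+15->C; (3,4):dx=-10,dy=-8->C
  (3,5):dx=-1,dy=-1->C; (3,6):dx=-4,dy=+7->D; (3,7):dx=-6,dy=-3->C; (3,8):dx=-8,dy=-5->C
  (3,9):dx=-5,dy=+5->D; (4,5):dx=+9,dy=+7->C; (4,6):dx=+6,dy=+15->C; (4,7):dx=+4,dy=+5->C
  (4,8):dx=+2,dy=+3->C; (4,9):dx=+5,dy=+13->C; (5,6):dx=-3,dy=+8->D; (5,7):dx=-5,dy=-2->C
  (5,8):dx=-7,dy=-4->C; (5,9):dx=-4,dy=+6->D; (6,7):dx=-2,dy=-10->C; (6,8):dx=-4,dy=-12->C
  (6,9):dx=-1,dy=-2->C; (7,8):dx=-2,dy=-2->C; (7,9):dx=+1,dy=+8->C; (8,9):dx=+3,dy=+10->C
Step 2: C = 28, D = 8, total pairs = 36.
Step 3: tau = (C - D)/(n(n-1)/2) = (28 - 8)/36 = 0.555556.
Step 4: Exact two-sided p-value (enumerate n! = 362880 permutations of y under H0): p = 0.044615.
Step 5: alpha = 0.1. reject H0.

tau_b = 0.5556 (C=28, D=8), p = 0.044615, reject H0.


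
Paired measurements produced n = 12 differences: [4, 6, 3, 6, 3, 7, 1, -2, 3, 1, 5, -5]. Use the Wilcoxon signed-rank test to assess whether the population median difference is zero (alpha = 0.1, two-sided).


Step 1: Drop any zero differences (none here) and take |d_i|.
|d| = [4, 6, 3, 6, 3, 7, 1, 2, 3, 1, 5, 5]
Step 2: Midrank |d_i| (ties get averaged ranks).
ranks: |4|->7, |6|->10.5, |3|->5, |6|->10.5, |3|->5, |7|->12, |1|->1.5, |2|->3, |3|->5, |1|->1.5, |5|->8.5, |5|->8.5
Step 3: Attach original signs; sum ranks with positive sign and with negative sign.
W+ = 7 + 10.5 + 5 + 10.5 + 5 + 12 + 1.5 + 5 + 1.5 + 8.5 = 66.5
W- = 3 + 8.5 = 11.5
(Check: W+ + W- = 78 should equal n(n+1)/2 = 78.)
Step 4: Test statistic W = min(W+, W-) = 11.5.
Step 5: Ties in |d|, so use the tie-corrected normal approximation.
        E[W] = n(n+1)/4 = 12*13/4 = 39.
        Tie groups: |d|=1 (t=2), |d|=3 (t=3), |d|=5 (t=2), |d|=6 (t=2); sum(t^3 - t) = 42.
        Var[W] = n(n+1)(2n+1)/24 - sum(t^3-t)/48 = 3900/24 - 42/48 = 161.625.
        z = (W - E[W]) / sqrt(Var[W]) = (11.5 - 39) / 12.7132 = -2.1631.
        Two-sided p = 2*Phi(z) = 0.030533.
Step 6: alpha = 0.1. reject H0.

W+ = 66.5, W- = 11.5, W = min = 11.5, p = 0.030533, reject H0.


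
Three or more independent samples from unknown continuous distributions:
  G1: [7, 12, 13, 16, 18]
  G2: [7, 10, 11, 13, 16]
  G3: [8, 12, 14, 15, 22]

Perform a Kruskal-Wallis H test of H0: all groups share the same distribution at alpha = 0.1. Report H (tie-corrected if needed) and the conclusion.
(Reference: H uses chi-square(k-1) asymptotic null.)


Step 1: Combine all N = 15 observations and assign midranks.
sorted (value, group, rank): (7,G1,1.5), (7,G2,1.5), (8,G3,3), (10,G2,4), (11,G2,5), (12,G1,6.5), (12,G3,6.5), (13,G1,8.5), (13,G2,8.5), (14,G3,10), (15,G3,11), (16,G1,12.5), (16,G2,12.5), (18,G1,14), (22,G3,15)
Step 2: Sum ranks within each group.
R_1 = 43 (n_1 = 5)
R_2 = 31.5 (n_2 = 5)
R_3 = 45.5 (n_3 = 5)
Step 3: H = 12/(N(N+1)) * sum(R_i^2/n_i) - 3(N+1)
     = 12/(15*16) * (43^2/5 + 31.5^2/5 + 45.5^2/5) - 3*16
     = 0.050000 * 982.3 - 48
     = 1.115000.
Step 4: Ties present; correction factor C = 1 - 24/(15^3 - 15) = 0.992857. Corrected H = 1.115000 / 0.992857 = 1.123022.
Step 5: Under H0, H ~ chi^2(2); p-value = 0.570347.
Step 6: alpha = 0.1. fail to reject H0.

H = 1.1230, df = 2, p = 0.570347, fail to reject H0.


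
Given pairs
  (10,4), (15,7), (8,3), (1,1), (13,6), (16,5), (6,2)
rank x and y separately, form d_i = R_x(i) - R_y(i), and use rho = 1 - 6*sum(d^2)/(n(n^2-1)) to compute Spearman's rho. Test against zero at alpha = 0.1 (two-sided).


Step 1: Rank x and y separately (midranks; no ties here).
rank(x): 10->4, 15->6, 8->3, 1->1, 13->5, 16->7, 6->2
rank(y): 4->4, 7->7, 3->3, 1->1, 6->6, 5->5, 2->2
Step 2: d_i = R_x(i) - R_y(i); compute d_i^2.
  (4-4)^2=0, (6-7)^2=1, (3-3)^2=0, (1-1)^2=0, (5-6)^2=1, (7-5)^2=4, (2-2)^2=0
sum(d^2) = 6.
Step 3: rho = 1 - 6*6 / (7*(7^2 - 1)) = 1 - 36/336 = 0.892857.
Step 4: Under H0, t = rho * sqrt((n-2)/(1-rho^2)) = 4.4333 ~ t(5).
Step 5: Two-sided p-value from the t-distribution with 5 df = 0.006807.
Step 6: alpha = 0.1. reject H0.

rho = 0.8929, p = 0.006807, reject H0 at alpha = 0.1.


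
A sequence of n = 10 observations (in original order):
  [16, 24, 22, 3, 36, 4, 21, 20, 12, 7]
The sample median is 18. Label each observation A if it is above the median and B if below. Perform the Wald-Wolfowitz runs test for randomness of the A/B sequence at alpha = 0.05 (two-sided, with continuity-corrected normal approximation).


Step 1: Compute median = 18; label A = above, B = below.
Labels in order: BAABABAABB  (n_A = 5, n_B = 5)
Step 2: Count runs R = 7.
Step 3: Under H0 (random ordering), E[R] = 2*n_A*n_B/(n_A+n_B) + 1 = 2*5*5/10 + 1 = 6.0000.
        Var[R] = 2*n_A*n_B*(2*n_A*n_B - n_A - n_B) / ((n_A+n_B)^2 * (n_A+n_B-1)) = 2000/900 = 2.2222.
        SD[R] = 1.4907.
Step 4: Continuity-corrected z = (R - 0.5 - E[R]) / SD[R] = (7 - 0.5 - 6.0000) / 1.4907 = 0.3354.
Step 5: Two-sided p-value via normal approximation = 2*(1 - Phi(|z|)) = 0.737316.
Step 6: alpha = 0.05. fail to reject H0.

R = 7, z = 0.3354, p = 0.737316, fail to reject H0.


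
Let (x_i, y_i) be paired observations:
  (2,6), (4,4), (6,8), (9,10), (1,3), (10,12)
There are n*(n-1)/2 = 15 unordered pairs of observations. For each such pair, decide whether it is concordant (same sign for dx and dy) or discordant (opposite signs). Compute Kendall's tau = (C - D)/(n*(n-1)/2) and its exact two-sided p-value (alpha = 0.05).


Step 1: Enumerate the 15 unordered pairs (i,j) with i<j and classify each by sign(x_j-x_i) * sign(y_j-y_i).
  (1,2):dx=+2,dy=-2->D; (1,3):dx=+4,dy=+2->C; (1,4):dx=+7,dy=+4->C; (1,5):dx=-1,dy=-3->C
  (1,6):dx=+8,dy=+6->C; (2,3):dx=+2,dy=+4->C; (2,4):dx=+5,dy=+6->C; (2,5):dx=-3,dy=-1->C
  (2,6):dx=+6,dy=+8->C; (3,4):dx=+3,dy=+2->C; (3,5):dx=-5,dy=-5->C; (3,6):dx=+4,dy=+4->C
  (4,5):dx=-8,dy=-7->C; (4,6):dx=+1,dy=+2->C; (5,6):dx=+9,dy=+9->C
Step 2: C = 14, D = 1, total pairs = 15.
Step 3: tau = (C - D)/(n(n-1)/2) = (14 - 1)/15 = 0.866667.
Step 4: Exact two-sided p-value (enumerate n! = 720 permutations of y under H0): p = 0.016667.
Step 5: alpha = 0.05. reject H0.

tau_b = 0.8667 (C=14, D=1), p = 0.016667, reject H0.


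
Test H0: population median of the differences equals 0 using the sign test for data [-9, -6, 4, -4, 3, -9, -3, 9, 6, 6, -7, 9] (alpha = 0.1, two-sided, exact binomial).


Step 1: Discard zero differences. Original n = 12; n_eff = number of nonzero differences = 12.
Nonzero differences (with sign): -9, -6, +4, -4, +3, -9, -3, +9, +6, +6, -7, +9
Step 2: Count signs: positive = 6, negative = 6.
Step 3: Under H0: P(positive) = 0.5, so the number of positives S ~ Bin(12, 0.5).
Step 4: Two-sided exact p-value = sum of Bin(12,0.5) probabilities at or below the observed probability = 1.000000.
Step 5: alpha = 0.1. fail to reject H0.

n_eff = 12, pos = 6, neg = 6, p = 1.000000, fail to reject H0.


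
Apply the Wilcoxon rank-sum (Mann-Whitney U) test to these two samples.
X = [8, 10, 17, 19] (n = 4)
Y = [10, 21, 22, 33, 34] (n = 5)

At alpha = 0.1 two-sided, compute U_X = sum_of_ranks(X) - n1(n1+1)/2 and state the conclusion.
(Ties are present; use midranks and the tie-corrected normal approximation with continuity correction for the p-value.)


Step 1: Combine and sort all 9 observations; assign midranks.
sorted (value, group): (8,X), (10,X), (10,Y), (17,X), (19,X), (21,Y), (22,Y), (33,Y), (34,Y)
ranks: 8->1, 10->2.5, 10->2.5, 17->4, 19->5, 21->6, 22->7, 33->8, 34->9
Step 2: Rank sum for X: R1 = 1 + 2.5 + 4 + 5 = 12.5.
Step 3: U_X = R1 - n1(n1+1)/2 = 12.5 - 4*5/2 = 12.5 - 10 = 2.5.
       U_Y = n1*n2 - U_X = 20 - 2.5 = 17.5.
Step 4: Ties are present, so use the tie-corrected normal approximation (with continuity correction) for the p-value.
Step 5: p-value = 0.085100; compare to alpha = 0.1. reject H0.

U_X = 2.5, p = 0.085100, reject H0 at alpha = 0.1.


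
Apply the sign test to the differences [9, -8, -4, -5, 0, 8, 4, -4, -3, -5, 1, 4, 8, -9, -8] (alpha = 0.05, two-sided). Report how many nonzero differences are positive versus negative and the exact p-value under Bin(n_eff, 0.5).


Step 1: Discard zero differences. Original n = 15; n_eff = number of nonzero differences = 14.
Nonzero differences (with sign): +9, -8, -4, -5, +8, +4, -4, -3, -5, +1, +4, +8, -9, -8
Step 2: Count signs: positive = 6, negative = 8.
Step 3: Under H0: P(positive) = 0.5, so the number of positives S ~ Bin(14, 0.5).
Step 4: Two-sided exact p-value = sum of Bin(14,0.5) probabilities at or below the observed probability = 0.790527.
Step 5: alpha = 0.05. fail to reject H0.

n_eff = 14, pos = 6, neg = 8, p = 0.790527, fail to reject H0.


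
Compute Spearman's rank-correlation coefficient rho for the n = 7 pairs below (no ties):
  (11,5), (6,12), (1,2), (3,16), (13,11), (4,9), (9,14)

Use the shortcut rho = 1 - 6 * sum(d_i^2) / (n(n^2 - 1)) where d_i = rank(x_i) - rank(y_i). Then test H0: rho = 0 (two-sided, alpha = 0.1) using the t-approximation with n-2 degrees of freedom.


Step 1: Rank x and y separately (midranks; no ties here).
rank(x): 11->6, 6->4, 1->1, 3->2, 13->7, 4->3, 9->5
rank(y): 5->2, 12->5, 2->1, 16->7, 11->4, 9->3, 14->6
Step 2: d_i = R_x(i) - R_y(i); compute d_i^2.
  (6-2)^2=16, (4-5)^2=1, (1-1)^2=0, (2-7)^2=25, (7-4)^2=9, (3-3)^2=0, (5-6)^2=1
sum(d^2) = 52.
Step 3: rho = 1 - 6*52 / (7*(7^2 - 1)) = 1 - 312/336 = 0.071429.
Step 4: Under H0, t = rho * sqrt((n-2)/(1-rho^2)) = 0.1601 ~ t(5).
Step 5: Two-sided p-value from the t-distribution with 5 df = 0.879048.
Step 6: alpha = 0.1. fail to reject H0.

rho = 0.0714, p = 0.879048, fail to reject H0 at alpha = 0.1.


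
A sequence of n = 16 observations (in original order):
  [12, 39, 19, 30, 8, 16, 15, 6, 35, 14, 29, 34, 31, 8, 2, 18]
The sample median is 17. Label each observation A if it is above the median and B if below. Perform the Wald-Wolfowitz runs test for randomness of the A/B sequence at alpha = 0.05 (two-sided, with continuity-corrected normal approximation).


Step 1: Compute median = 17; label A = above, B = below.
Labels in order: BAAABBBBABAAABBA  (n_A = 8, n_B = 8)
Step 2: Count runs R = 8.
Step 3: Under H0 (random ordering), E[R] = 2*n_A*n_B/(n_A+n_B) + 1 = 2*8*8/16 + 1 = 9.0000.
        Var[R] = 2*n_A*n_B*(2*n_A*n_B - n_A - n_B) / ((n_A+n_B)^2 * (n_A+n_B-1)) = 14336/3840 = 3.7333.
        SD[R] = 1.9322.
Step 4: Continuity-corrected z = (R + 0.5 - E[R]) / SD[R] = (8 + 0.5 - 9.0000) / 1.9322 = -0.2588.
Step 5: Two-sided p-value via normal approximation = 2*(1 - Phi(|z|)) = 0.795809.
Step 6: alpha = 0.05. fail to reject H0.

R = 8, z = -0.2588, p = 0.795809, fail to reject H0.


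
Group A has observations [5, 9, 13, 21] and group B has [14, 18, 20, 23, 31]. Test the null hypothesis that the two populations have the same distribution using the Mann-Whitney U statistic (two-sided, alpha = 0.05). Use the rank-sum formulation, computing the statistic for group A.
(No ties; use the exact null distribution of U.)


Step 1: Combine and sort all 9 observations; assign midranks.
sorted (value, group): (5,X), (9,X), (13,X), (14,Y), (18,Y), (20,Y), (21,X), (23,Y), (31,Y)
ranks: 5->1, 9->2, 13->3, 14->4, 18->5, 20->6, 21->7, 23->8, 31->9
Step 2: Rank sum for X: R1 = 1 + 2 + 3 + 7 = 13.
Step 3: U_X = R1 - n1(n1+1)/2 = 13 - 4*5/2 = 13 - 10 = 3.
       U_Y = n1*n2 - U_X = 20 - 3 = 17.
Step 4: No ties, so the exact null distribution of U (based on enumerating the C(9,4) = 126 equally likely rank assignments) gives the two-sided p-value.
Step 5: p-value = 0.111111; compare to alpha = 0.05. fail to reject H0.

U_X = 3, p = 0.111111, fail to reject H0 at alpha = 0.05.


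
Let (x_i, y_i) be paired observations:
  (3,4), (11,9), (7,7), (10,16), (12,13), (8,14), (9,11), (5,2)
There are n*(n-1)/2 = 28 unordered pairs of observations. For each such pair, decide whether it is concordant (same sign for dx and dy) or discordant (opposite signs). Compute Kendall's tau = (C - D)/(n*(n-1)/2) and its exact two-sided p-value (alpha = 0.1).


Step 1: Enumerate the 28 unordered pairs (i,j) with i<j and classify each by sign(x_j-x_i) * sign(y_j-y_i).
  (1,2):dx=+8,dy=+5->C; (1,3):dx=+4,dy=+3->C; (1,4):dx=+7,dy=+12->C; (1,5):dx=+9,dy=+9->C
  (1,6):dx=+5,dy=+10->C; (1,7):dx=+6,dy=+7->C; (1,8):dx=+2,dy=-2->D; (2,3):dx=-4,dy=-2->C
  (2,4):dx=-1,dy=+7->D; (2,5):dx=+1,dy=+4->C; (2,6):dx=-3,dy=+5->D; (2,7):dx=-2,dy=+2->D
  (2,8):dx=-6,dy=-7->C; (3,4):dx=+3,dy=+9->C; (3,5):dx=+5,dy=+6->C; (3,6):dx=+1,dy=+7->C
  (3,7):dx=+2,dy=+4->C; (3,8):dx=-2,dy=-5->C; (4,5):dx=+2,dy=-3->D; (4,6):dx=-2,dy=-2->C
  (4,7):dx=-1,dy=-5->C; (4,8):dx=-5,dy=-14->C; (5,6):dx=-4,dy=+1->D; (5,7):dx=-3,dy=-2->C
  (5,8):dx=-7,dy=-11->C; (6,7):dx=+1,dy=-3->D; (6,8):dx=-3,dy=-12->C; (7,8):dx=-4,dy=-9->C
Step 2: C = 21, D = 7, total pairs = 28.
Step 3: tau = (C - D)/(n(n-1)/2) = (21 - 7)/28 = 0.500000.
Step 4: Exact two-sided p-value (enumerate n! = 40320 permutations of y under H0): p = 0.108681.
Step 5: alpha = 0.1. fail to reject H0.

tau_b = 0.5000 (C=21, D=7), p = 0.108681, fail to reject H0.


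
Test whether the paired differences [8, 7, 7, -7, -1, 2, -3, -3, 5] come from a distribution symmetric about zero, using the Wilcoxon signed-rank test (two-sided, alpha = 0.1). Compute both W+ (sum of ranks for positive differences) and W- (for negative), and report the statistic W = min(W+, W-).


Step 1: Drop any zero differences (none here) and take |d_i|.
|d| = [8, 7, 7, 7, 1, 2, 3, 3, 5]
Step 2: Midrank |d_i| (ties get averaged ranks).
ranks: |8|->9, |7|->7, |7|->7, |7|->7, |1|->1, |2|->2, |3|->3.5, |3|->3.5, |5|->5
Step 3: Attach original signs; sum ranks with positive sign and with negative sign.
W+ = 9 + 7 + 7 + 2 + 5 = 30
W- = 7 + 1 + 3.5 + 3.5 = 15
(Check: W+ + W- = 45 should equal n(n+1)/2 = 45.)
Step 4: Test statistic W = min(W+, W-) = 15.
Step 5: Ties in |d|, so use the tie-corrected normal approximation.
        E[W] = n(n+1)/4 = 9*10/4 = 22.5.
        Tie groups: |d|=3 (t=2), |d|=7 (t=3); sum(t^3 - t) = 30.
        Var[W] = n(n+1)(2n+1)/24 - sum(t^3-t)/48 = 1710/24 - 30/48 = 70.625.
        z = (W - E[W]) / sqrt(Var[W]) = (15 - 22.5) / 8.4039 = -0.8924.
        Two-sided p = 2*Phi(z) = 0.372154.
Step 6: alpha = 0.1. fail to reject H0.

W+ = 30, W- = 15, W = min = 15, p = 0.372154, fail to reject H0.


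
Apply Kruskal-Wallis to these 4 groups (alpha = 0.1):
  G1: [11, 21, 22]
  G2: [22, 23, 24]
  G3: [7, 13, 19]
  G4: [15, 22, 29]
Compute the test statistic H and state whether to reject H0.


Step 1: Combine all N = 12 observations and assign midranks.
sorted (value, group, rank): (7,G3,1), (11,G1,2), (13,G3,3), (15,G4,4), (19,G3,5), (21,G1,6), (22,G1,8), (22,G2,8), (22,G4,8), (23,G2,10), (24,G2,11), (29,G4,12)
Step 2: Sum ranks within each group.
R_1 = 16 (n_1 = 3)
R_2 = 29 (n_2 = 3)
R_3 = 9 (n_3 = 3)
R_4 = 24 (n_4 = 3)
Step 3: H = 12/(N(N+1)) * sum(R_i^2/n_i) - 3(N+1)
     = 12/(12*13) * (16^2/3 + 29^2/3 + 9^2/3 + 24^2/3) - 3*13
     = 0.076923 * 584.667 - 39
     = 5.974359.
Step 4: Ties present; correction factor C = 1 - 24/(12^3 - 12) = 0.986014. Corrected H = 5.974359 / 0.986014 = 6.059102.
Step 5: Under H0, H ~ chi^2(3); p-value = 0.108770.
Step 6: alpha = 0.1. fail to reject H0.

H = 6.0591, df = 3, p = 0.108770, fail to reject H0.


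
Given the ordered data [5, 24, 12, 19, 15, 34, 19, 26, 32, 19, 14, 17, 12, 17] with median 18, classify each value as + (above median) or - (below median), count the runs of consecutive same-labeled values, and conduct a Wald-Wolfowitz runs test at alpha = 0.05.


Step 1: Compute median = 18; label A = above, B = below.
Labels in order: BABABAAAAABBBB  (n_A = 7, n_B = 7)
Step 2: Count runs R = 7.
Step 3: Under H0 (random ordering), E[R] = 2*n_A*n_B/(n_A+n_B) + 1 = 2*7*7/14 + 1 = 8.0000.
        Var[R] = 2*n_A*n_B*(2*n_A*n_B - n_A - n_B) / ((n_A+n_B)^2 * (n_A+n_B-1)) = 8232/2548 = 3.2308.
        SD[R] = 1.7974.
Step 4: Continuity-corrected z = (R + 0.5 - E[R]) / SD[R] = (7 + 0.5 - 8.0000) / 1.7974 = -0.2782.
Step 5: Two-sided p-value via normal approximation = 2*(1 - Phi(|z|)) = 0.780879.
Step 6: alpha = 0.05. fail to reject H0.

R = 7, z = -0.2782, p = 0.780879, fail to reject H0.


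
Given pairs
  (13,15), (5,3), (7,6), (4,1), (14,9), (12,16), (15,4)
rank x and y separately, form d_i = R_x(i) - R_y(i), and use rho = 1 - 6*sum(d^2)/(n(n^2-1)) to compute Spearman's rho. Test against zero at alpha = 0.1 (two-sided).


Step 1: Rank x and y separately (midranks; no ties here).
rank(x): 13->5, 5->2, 7->3, 4->1, 14->6, 12->4, 15->7
rank(y): 15->6, 3->2, 6->4, 1->1, 9->5, 16->7, 4->3
Step 2: d_i = R_x(i) - R_y(i); compute d_i^2.
  (5-6)^2=1, (2-2)^2=0, (3-4)^2=1, (1-1)^2=0, (6-5)^2=1, (4-7)^2=9, (7-3)^2=16
sum(d^2) = 28.
Step 3: rho = 1 - 6*28 / (7*(7^2 - 1)) = 1 - 168/336 = 0.500000.
Step 4: Under H0, t = rho * sqrt((n-2)/(1-rho^2)) = 1.2910 ~ t(5).
Step 5: Two-sided p-value from the t-distribution with 5 df = 0.253170.
Step 6: alpha = 0.1. fail to reject H0.

rho = 0.5000, p = 0.253170, fail to reject H0 at alpha = 0.1.


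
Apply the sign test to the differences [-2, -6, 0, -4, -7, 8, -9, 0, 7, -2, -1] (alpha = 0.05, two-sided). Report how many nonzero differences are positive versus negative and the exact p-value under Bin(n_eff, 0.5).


Step 1: Discard zero differences. Original n = 11; n_eff = number of nonzero differences = 9.
Nonzero differences (with sign): -2, -6, -4, -7, +8, -9, +7, -2, -1
Step 2: Count signs: positive = 2, negative = 7.
Step 3: Under H0: P(positive) = 0.5, so the number of positives S ~ Bin(9, 0.5).
Step 4: Two-sided exact p-value = sum of Bin(9,0.5) probabilities at or below the observed probability = 0.179688.
Step 5: alpha = 0.05. fail to reject H0.

n_eff = 9, pos = 2, neg = 7, p = 0.179688, fail to reject H0.


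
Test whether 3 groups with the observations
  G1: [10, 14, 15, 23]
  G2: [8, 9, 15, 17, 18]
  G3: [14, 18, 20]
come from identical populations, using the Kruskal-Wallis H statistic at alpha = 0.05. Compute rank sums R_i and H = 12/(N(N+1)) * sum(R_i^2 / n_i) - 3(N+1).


Step 1: Combine all N = 12 observations and assign midranks.
sorted (value, group, rank): (8,G2,1), (9,G2,2), (10,G1,3), (14,G1,4.5), (14,G3,4.5), (15,G1,6.5), (15,G2,6.5), (17,G2,8), (18,G2,9.5), (18,G3,9.5), (20,G3,11), (23,G1,12)
Step 2: Sum ranks within each group.
R_1 = 26 (n_1 = 4)
R_2 = 27 (n_2 = 5)
R_3 = 25 (n_3 = 3)
Step 3: H = 12/(N(N+1)) * sum(R_i^2/n_i) - 3(N+1)
     = 12/(12*13) * (26^2/4 + 27^2/5 + 25^2/3) - 3*13
     = 0.076923 * 523.133 - 39
     = 1.241026.
Step 4: Ties present; correction factor C = 1 - 18/(12^3 - 12) = 0.989510. Corrected H = 1.241026 / 0.989510 = 1.254181.
Step 5: Under H0, H ~ chi^2(2); p-value = 0.534144.
Step 6: alpha = 0.05. fail to reject H0.

H = 1.2542, df = 2, p = 0.534144, fail to reject H0.


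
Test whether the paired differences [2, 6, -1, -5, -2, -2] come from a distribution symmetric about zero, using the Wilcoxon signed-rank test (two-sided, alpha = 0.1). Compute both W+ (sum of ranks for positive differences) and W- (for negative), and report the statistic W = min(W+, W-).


Step 1: Drop any zero differences (none here) and take |d_i|.
|d| = [2, 6, 1, 5, 2, 2]
Step 2: Midrank |d_i| (ties get averaged ranks).
ranks: |2|->3, |6|->6, |1|->1, |5|->5, |2|->3, |2|->3
Step 3: Attach original signs; sum ranks with positive sign and with negative sign.
W+ = 3 + 6 = 9
W- = 1 + 5 + 3 + 3 = 12
(Check: W+ + W- = 21 should equal n(n+1)/2 = 21.)
Step 4: Test statistic W = min(W+, W-) = 9.
Step 5: Ties in |d|, so use the tie-corrected normal approximation.
        E[W] = n(n+1)/4 = 6*7/4 = 10.5.
        Tie groups: |d|=2 (t=3); sum(t^3 - t) = 24.
        Var[W] = n(n+1)(2n+1)/24 - sum(t^3-t)/48 = 546/24 - 24/48 = 22.25.
        z = (W - E[W]) / sqrt(Var[W]) = (9 - 10.5) / 4.7170 = -0.3180.
        Two-sided p = 2*Phi(z) = 0.750485.
Step 6: alpha = 0.1. fail to reject H0.

W+ = 9, W- = 12, W = min = 9, p = 0.750485, fail to reject H0.


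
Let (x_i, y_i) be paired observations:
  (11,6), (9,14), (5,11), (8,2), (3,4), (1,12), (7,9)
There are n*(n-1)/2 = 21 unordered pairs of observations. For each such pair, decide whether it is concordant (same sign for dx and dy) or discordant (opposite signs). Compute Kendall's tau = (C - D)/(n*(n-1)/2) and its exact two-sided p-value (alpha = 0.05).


Step 1: Enumerate the 21 unordered pairs (i,j) with i<j and classify each by sign(x_j-x_i) * sign(y_j-y_i).
  (1,2):dx=-2,dy=+8->D; (1,3):dx=-6,dy=+5->D; (1,4):dx=-3,dy=-4->C; (1,5):dx=-8,dy=-2->C
  (1,6):dx=-10,dy=+6->D; (1,7):dx=-4,dy=+3->D; (2,3):dx=-4,dy=-3->C; (2,4):dx=-1,dy=-12->C
  (2,5):dx=-6,dy=-10->C; (2,6):dx=-8,dy=-2->C; (2,7):dx=-2,dy=-5->C; (3,4):dx=+3,dy=-9->D
  (3,5):dx=-2,dy=-7->C; (3,6):dx=-4,dy=+1->D; (3,7):dx=+2,dy=-2->D; (4,5):dx=-5,dy=+2->D
  (4,6):dx=-7,dy=+10->D; (4,7):dx=-1,dy=+7->D; (5,6):dx=-2,dy=+8->D; (5,7):dx=+4,dy=+5->C
  (6,7):dx=+6,dy=-3->D
Step 2: C = 9, D = 12, total pairs = 21.
Step 3: tau = (C - D)/(n(n-1)/2) = (9 - 12)/21 = -0.142857.
Step 4: Exact two-sided p-value (enumerate n! = 5040 permutations of y under H0): p = 0.772619.
Step 5: alpha = 0.05. fail to reject H0.

tau_b = -0.1429 (C=9, D=12), p = 0.772619, fail to reject H0.


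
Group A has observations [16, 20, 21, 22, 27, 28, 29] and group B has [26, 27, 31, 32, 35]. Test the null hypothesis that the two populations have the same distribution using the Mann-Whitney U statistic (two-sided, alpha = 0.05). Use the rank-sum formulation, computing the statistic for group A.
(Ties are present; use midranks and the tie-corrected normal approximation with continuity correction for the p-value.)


Step 1: Combine and sort all 12 observations; assign midranks.
sorted (value, group): (16,X), (20,X), (21,X), (22,X), (26,Y), (27,X), (27,Y), (28,X), (29,X), (31,Y), (32,Y), (35,Y)
ranks: 16->1, 20->2, 21->3, 22->4, 26->5, 27->6.5, 27->6.5, 28->8, 29->9, 31->10, 32->11, 35->12
Step 2: Rank sum for X: R1 = 1 + 2 + 3 + 4 + 6.5 + 8 + 9 = 33.5.
Step 3: U_X = R1 - n1(n1+1)/2 = 33.5 - 7*8/2 = 33.5 - 28 = 5.5.
       U_Y = n1*n2 - U_X = 35 - 5.5 = 29.5.
Step 4: Ties are present, so use the tie-corrected normal approximation (with continuity correction) for the p-value.
Step 5: p-value = 0.061363; compare to alpha = 0.05. fail to reject H0.

U_X = 5.5, p = 0.061363, fail to reject H0 at alpha = 0.05.


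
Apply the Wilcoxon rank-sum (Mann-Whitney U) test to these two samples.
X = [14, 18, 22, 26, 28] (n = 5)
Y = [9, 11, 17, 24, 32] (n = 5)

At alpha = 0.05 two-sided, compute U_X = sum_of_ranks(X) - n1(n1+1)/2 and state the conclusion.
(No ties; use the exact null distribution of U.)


Step 1: Combine and sort all 10 observations; assign midranks.
sorted (value, group): (9,Y), (11,Y), (14,X), (17,Y), (18,X), (22,X), (24,Y), (26,X), (28,X), (32,Y)
ranks: 9->1, 11->2, 14->3, 17->4, 18->5, 22->6, 24->7, 26->8, 28->9, 32->10
Step 2: Rank sum for X: R1 = 3 + 5 + 6 + 8 + 9 = 31.
Step 3: U_X = R1 - n1(n1+1)/2 = 31 - 5*6/2 = 31 - 15 = 16.
       U_Y = n1*n2 - U_X = 25 - 16 = 9.
Step 4: No ties, so the exact null distribution of U (based on enumerating the C(10,5) = 252 equally likely rank assignments) gives the two-sided p-value.
Step 5: p-value = 0.547619; compare to alpha = 0.05. fail to reject H0.

U_X = 16, p = 0.547619, fail to reject H0 at alpha = 0.05.


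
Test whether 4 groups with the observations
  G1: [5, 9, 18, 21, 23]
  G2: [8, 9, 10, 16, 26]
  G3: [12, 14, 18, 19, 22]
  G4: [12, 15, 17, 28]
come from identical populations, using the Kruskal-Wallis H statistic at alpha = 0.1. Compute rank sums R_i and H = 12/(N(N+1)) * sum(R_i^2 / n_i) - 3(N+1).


Step 1: Combine all N = 19 observations and assign midranks.
sorted (value, group, rank): (5,G1,1), (8,G2,2), (9,G1,3.5), (9,G2,3.5), (10,G2,5), (12,G3,6.5), (12,G4,6.5), (14,G3,8), (15,G4,9), (16,G2,10), (17,G4,11), (18,G1,12.5), (18,G3,12.5), (19,G3,14), (21,G1,15), (22,G3,16), (23,G1,17), (26,G2,18), (28,G4,19)
Step 2: Sum ranks within each group.
R_1 = 49 (n_1 = 5)
R_2 = 38.5 (n_2 = 5)
R_3 = 57 (n_3 = 5)
R_4 = 45.5 (n_4 = 4)
Step 3: H = 12/(N(N+1)) * sum(R_i^2/n_i) - 3(N+1)
     = 12/(19*20) * (49^2/5 + 38.5^2/5 + 57^2/5 + 45.5^2/4) - 3*20
     = 0.031579 * 1944.01 - 60
     = 1.389868.
Step 4: Ties present; correction factor C = 1 - 18/(19^3 - 19) = 0.997368. Corrected H = 1.389868 / 0.997368 = 1.393536.
Step 5: Under H0, H ~ chi^2(3); p-value = 0.707051.
Step 6: alpha = 0.1. fail to reject H0.

H = 1.3935, df = 3, p = 0.707051, fail to reject H0.


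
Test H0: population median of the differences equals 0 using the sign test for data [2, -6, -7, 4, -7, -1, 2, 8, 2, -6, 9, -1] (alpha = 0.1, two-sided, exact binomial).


Step 1: Discard zero differences. Original n = 12; n_eff = number of nonzero differences = 12.
Nonzero differences (with sign): +2, -6, -7, +4, -7, -1, +2, +8, +2, -6, +9, -1
Step 2: Count signs: positive = 6, negative = 6.
Step 3: Under H0: P(positive) = 0.5, so the number of positives S ~ Bin(12, 0.5).
Step 4: Two-sided exact p-value = sum of Bin(12,0.5) probabilities at or below the observed probability = 1.000000.
Step 5: alpha = 0.1. fail to reject H0.

n_eff = 12, pos = 6, neg = 6, p = 1.000000, fail to reject H0.


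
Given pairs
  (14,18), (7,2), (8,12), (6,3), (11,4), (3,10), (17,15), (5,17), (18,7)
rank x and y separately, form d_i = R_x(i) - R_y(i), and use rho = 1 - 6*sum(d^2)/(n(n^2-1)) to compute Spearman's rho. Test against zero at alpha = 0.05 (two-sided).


Step 1: Rank x and y separately (midranks; no ties here).
rank(x): 14->7, 7->4, 8->5, 6->3, 11->6, 3->1, 17->8, 5->2, 18->9
rank(y): 18->9, 2->1, 12->6, 3->2, 4->3, 10->5, 15->7, 17->8, 7->4
Step 2: d_i = R_x(i) - R_y(i); compute d_i^2.
  (7-9)^2=4, (4-1)^2=9, (5-6)^2=1, (3-2)^2=1, (6-3)^2=9, (1-5)^2=16, (8-7)^2=1, (2-8)^2=36, (9-4)^2=25
sum(d^2) = 102.
Step 3: rho = 1 - 6*102 / (9*(9^2 - 1)) = 1 - 612/720 = 0.150000.
Step 4: Under H0, t = rho * sqrt((n-2)/(1-rho^2)) = 0.4014 ~ t(7).
Step 5: Two-sided p-value from the t-distribution with 7 df = 0.700094.
Step 6: alpha = 0.05. fail to reject H0.

rho = 0.1500, p = 0.700094, fail to reject H0 at alpha = 0.05.


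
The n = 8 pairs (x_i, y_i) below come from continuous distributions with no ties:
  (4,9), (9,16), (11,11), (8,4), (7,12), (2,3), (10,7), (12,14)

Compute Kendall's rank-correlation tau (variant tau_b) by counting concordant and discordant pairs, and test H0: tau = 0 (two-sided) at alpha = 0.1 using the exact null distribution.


Step 1: Enumerate the 28 unordered pairs (i,j) with i<j and classify each by sign(x_j-x_i) * sign(y_j-y_i).
  (1,2):dx=+5,dy=+7->C; (1,3):dx=+7,dy=+2->C; (1,4):dx=+4,dy=-5->D; (1,5):dx=+3,dy=+3->C
  (1,6):dx=-2,dy=-6->C; (1,7):dx=+6,dy=-2->D; (1,8):dx=+8,dy=+5->C; (2,3):dx=+2,dy=-5->D
  (2,4):dx=-1,dy=-12->C; (2,5):dx=-2,dy=-4->C; (2,6):dx=-7,dy=-13->C; (2,7):dx=+1,dy=-9->D
  (2,8):dx=+3,dy=-2->D; (3,4):dx=-3,dy=-7->C; (3,5):dx=-4,dy=+1->D; (3,6):dx=-9,dy=-8->C
  (3,7):dx=-1,dy=-4->C; (3,8):dx=+1,dy=+3->C; (4,5):dx=-1,dy=+8->D; (4,6):dx=-6,dy=-1->C
  (4,7):dx=+2,dy=+3->C; (4,8):dx=+4,dy=+10->C; (5,6):dx=-5,dy=-9->C; (5,7):dx=+3,dy=-5->D
  (5,8):dx=+5,dy=+2->C; (6,7):dx=+8,dy=+4->C; (6,8):dx=+10,dy=+11->C; (7,8):dx=+2,dy=+7->C
Step 2: C = 20, D = 8, total pairs = 28.
Step 3: tau = (C - D)/(n(n-1)/2) = (20 - 8)/28 = 0.428571.
Step 4: Exact two-sided p-value (enumerate n! = 40320 permutations of y under H0): p = 0.178869.
Step 5: alpha = 0.1. fail to reject H0.

tau_b = 0.4286 (C=20, D=8), p = 0.178869, fail to reject H0.


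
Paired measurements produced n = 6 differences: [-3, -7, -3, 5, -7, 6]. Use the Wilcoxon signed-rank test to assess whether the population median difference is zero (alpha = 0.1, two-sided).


Step 1: Drop any zero differences (none here) and take |d_i|.
|d| = [3, 7, 3, 5, 7, 6]
Step 2: Midrank |d_i| (ties get averaged ranks).
ranks: |3|->1.5, |7|->5.5, |3|->1.5, |5|->3, |7|->5.5, |6|->4
Step 3: Attach original signs; sum ranks with positive sign and with negative sign.
W+ = 3 + 4 = 7
W- = 1.5 + 5.5 + 1.5 + 5.5 = 14
(Check: W+ + W- = 21 should equal n(n+1)/2 = 21.)
Step 4: Test statistic W = min(W+, W-) = 7.
Step 5: Ties in |d|, so use the tie-corrected normal approximation.
        E[W] = n(n+1)/4 = 6*7/4 = 10.5.
        Tie groups: |d|=3 (t=2), |d|=7 (t=2); sum(t^3 - t) = 12.
        Var[W] = n(n+1)(2n+1)/24 - sum(t^3-t)/48 = 546/24 - 12/48 = 22.5.
        z = (W - E[W]) / sqrt(Var[W]) = (7 - 10.5) / 4.7434 = -0.7379.
        Two-sided p = 2*Phi(z) = 0.460597.
Step 6: alpha = 0.1. fail to reject H0.

W+ = 7, W- = 14, W = min = 7, p = 0.460597, fail to reject H0.
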